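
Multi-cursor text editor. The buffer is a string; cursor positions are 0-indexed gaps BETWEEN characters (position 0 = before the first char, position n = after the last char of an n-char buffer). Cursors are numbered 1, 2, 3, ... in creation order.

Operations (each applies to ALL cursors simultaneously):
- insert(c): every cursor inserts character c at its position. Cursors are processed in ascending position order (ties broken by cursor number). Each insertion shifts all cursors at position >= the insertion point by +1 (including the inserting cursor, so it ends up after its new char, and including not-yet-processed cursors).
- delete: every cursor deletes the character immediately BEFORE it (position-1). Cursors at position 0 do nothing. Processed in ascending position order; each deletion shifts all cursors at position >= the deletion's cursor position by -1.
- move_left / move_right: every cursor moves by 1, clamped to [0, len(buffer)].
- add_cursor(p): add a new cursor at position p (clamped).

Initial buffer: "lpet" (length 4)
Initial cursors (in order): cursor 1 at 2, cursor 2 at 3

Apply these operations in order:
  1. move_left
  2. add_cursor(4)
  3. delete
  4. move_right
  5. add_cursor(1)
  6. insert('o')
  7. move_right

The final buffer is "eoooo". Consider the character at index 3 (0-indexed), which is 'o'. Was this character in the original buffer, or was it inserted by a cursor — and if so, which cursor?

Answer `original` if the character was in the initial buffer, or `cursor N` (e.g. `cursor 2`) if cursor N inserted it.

After op 1 (move_left): buffer="lpet" (len 4), cursors c1@1 c2@2, authorship ....
After op 2 (add_cursor(4)): buffer="lpet" (len 4), cursors c1@1 c2@2 c3@4, authorship ....
After op 3 (delete): buffer="e" (len 1), cursors c1@0 c2@0 c3@1, authorship .
After op 4 (move_right): buffer="e" (len 1), cursors c1@1 c2@1 c3@1, authorship .
After op 5 (add_cursor(1)): buffer="e" (len 1), cursors c1@1 c2@1 c3@1 c4@1, authorship .
After op 6 (insert('o')): buffer="eoooo" (len 5), cursors c1@5 c2@5 c3@5 c4@5, authorship .1234
After op 7 (move_right): buffer="eoooo" (len 5), cursors c1@5 c2@5 c3@5 c4@5, authorship .1234
Authorship (.=original, N=cursor N): . 1 2 3 4
Index 3: author = 3

Answer: cursor 3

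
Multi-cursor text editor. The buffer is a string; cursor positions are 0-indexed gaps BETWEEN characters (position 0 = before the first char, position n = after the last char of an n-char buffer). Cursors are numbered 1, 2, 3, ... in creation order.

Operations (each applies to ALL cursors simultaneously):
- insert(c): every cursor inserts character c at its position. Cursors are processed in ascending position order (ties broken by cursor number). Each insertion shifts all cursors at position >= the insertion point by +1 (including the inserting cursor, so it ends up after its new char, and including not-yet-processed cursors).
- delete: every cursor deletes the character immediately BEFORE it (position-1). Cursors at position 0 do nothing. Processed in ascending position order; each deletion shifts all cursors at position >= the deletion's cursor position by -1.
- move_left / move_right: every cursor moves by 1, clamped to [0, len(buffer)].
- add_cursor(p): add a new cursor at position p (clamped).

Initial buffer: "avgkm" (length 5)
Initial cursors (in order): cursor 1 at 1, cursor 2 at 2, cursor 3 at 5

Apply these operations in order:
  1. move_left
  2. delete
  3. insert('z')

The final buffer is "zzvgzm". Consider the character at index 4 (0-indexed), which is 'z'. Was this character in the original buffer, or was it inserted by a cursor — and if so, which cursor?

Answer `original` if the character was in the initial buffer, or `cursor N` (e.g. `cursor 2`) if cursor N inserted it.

Answer: cursor 3

Derivation:
After op 1 (move_left): buffer="avgkm" (len 5), cursors c1@0 c2@1 c3@4, authorship .....
After op 2 (delete): buffer="vgm" (len 3), cursors c1@0 c2@0 c3@2, authorship ...
After op 3 (insert('z')): buffer="zzvgzm" (len 6), cursors c1@2 c2@2 c3@5, authorship 12..3.
Authorship (.=original, N=cursor N): 1 2 . . 3 .
Index 4: author = 3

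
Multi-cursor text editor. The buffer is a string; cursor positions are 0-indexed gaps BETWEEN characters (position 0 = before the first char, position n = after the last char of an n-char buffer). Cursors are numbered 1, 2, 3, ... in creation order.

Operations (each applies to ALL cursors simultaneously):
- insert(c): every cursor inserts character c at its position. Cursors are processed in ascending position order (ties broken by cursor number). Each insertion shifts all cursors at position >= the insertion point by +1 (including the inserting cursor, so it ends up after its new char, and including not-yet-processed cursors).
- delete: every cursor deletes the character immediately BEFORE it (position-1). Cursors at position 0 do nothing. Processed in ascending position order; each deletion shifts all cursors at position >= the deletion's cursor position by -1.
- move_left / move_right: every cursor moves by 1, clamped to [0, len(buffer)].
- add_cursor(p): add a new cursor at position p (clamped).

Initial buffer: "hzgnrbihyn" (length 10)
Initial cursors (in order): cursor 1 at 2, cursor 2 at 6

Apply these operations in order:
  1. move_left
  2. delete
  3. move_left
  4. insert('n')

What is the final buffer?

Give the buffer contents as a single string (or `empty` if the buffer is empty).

Answer: nzgnnbihyn

Derivation:
After op 1 (move_left): buffer="hzgnrbihyn" (len 10), cursors c1@1 c2@5, authorship ..........
After op 2 (delete): buffer="zgnbihyn" (len 8), cursors c1@0 c2@3, authorship ........
After op 3 (move_left): buffer="zgnbihyn" (len 8), cursors c1@0 c2@2, authorship ........
After op 4 (insert('n')): buffer="nzgnnbihyn" (len 10), cursors c1@1 c2@4, authorship 1..2......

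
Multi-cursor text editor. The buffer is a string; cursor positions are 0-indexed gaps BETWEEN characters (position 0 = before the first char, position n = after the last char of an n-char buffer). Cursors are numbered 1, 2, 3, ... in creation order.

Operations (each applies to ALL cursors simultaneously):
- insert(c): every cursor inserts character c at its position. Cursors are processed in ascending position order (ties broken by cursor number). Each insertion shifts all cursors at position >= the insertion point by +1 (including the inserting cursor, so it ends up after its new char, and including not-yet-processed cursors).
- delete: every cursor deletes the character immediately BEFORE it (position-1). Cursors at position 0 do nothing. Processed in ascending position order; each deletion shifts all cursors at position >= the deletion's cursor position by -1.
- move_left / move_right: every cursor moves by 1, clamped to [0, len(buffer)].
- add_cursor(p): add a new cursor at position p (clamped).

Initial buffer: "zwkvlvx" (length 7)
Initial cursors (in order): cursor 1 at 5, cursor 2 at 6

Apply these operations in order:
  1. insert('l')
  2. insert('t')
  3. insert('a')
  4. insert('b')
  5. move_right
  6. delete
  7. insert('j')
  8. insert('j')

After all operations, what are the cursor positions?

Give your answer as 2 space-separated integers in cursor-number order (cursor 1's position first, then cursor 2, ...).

Answer: 11 17

Derivation:
After op 1 (insert('l')): buffer="zwkvllvlx" (len 9), cursors c1@6 c2@8, authorship .....1.2.
After op 2 (insert('t')): buffer="zwkvlltvltx" (len 11), cursors c1@7 c2@10, authorship .....11.22.
After op 3 (insert('a')): buffer="zwkvlltavltax" (len 13), cursors c1@8 c2@12, authorship .....111.222.
After op 4 (insert('b')): buffer="zwkvlltabvltabx" (len 15), cursors c1@9 c2@14, authorship .....1111.2222.
After op 5 (move_right): buffer="zwkvlltabvltabx" (len 15), cursors c1@10 c2@15, authorship .....1111.2222.
After op 6 (delete): buffer="zwkvlltabltab" (len 13), cursors c1@9 c2@13, authorship .....11112222
After op 7 (insert('j')): buffer="zwkvlltabjltabj" (len 15), cursors c1@10 c2@15, authorship .....1111122222
After op 8 (insert('j')): buffer="zwkvlltabjjltabjj" (len 17), cursors c1@11 c2@17, authorship .....111111222222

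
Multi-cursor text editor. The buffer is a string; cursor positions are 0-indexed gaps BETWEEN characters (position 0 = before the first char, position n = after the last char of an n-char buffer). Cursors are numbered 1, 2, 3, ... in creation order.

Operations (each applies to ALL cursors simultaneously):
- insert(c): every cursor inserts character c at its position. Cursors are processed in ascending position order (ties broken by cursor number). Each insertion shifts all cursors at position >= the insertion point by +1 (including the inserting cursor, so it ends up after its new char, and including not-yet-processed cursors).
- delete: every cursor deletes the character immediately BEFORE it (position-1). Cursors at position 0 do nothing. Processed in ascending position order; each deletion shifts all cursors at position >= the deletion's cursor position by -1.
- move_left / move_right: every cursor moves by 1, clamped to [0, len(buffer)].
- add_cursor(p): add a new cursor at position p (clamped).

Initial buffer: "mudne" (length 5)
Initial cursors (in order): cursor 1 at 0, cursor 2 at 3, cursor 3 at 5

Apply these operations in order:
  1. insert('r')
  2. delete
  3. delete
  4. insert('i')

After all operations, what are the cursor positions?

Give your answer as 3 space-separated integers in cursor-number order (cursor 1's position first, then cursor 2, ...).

After op 1 (insert('r')): buffer="rmudrner" (len 8), cursors c1@1 c2@5 c3@8, authorship 1...2..3
After op 2 (delete): buffer="mudne" (len 5), cursors c1@0 c2@3 c3@5, authorship .....
After op 3 (delete): buffer="mun" (len 3), cursors c1@0 c2@2 c3@3, authorship ...
After op 4 (insert('i')): buffer="imuini" (len 6), cursors c1@1 c2@4 c3@6, authorship 1..2.3

Answer: 1 4 6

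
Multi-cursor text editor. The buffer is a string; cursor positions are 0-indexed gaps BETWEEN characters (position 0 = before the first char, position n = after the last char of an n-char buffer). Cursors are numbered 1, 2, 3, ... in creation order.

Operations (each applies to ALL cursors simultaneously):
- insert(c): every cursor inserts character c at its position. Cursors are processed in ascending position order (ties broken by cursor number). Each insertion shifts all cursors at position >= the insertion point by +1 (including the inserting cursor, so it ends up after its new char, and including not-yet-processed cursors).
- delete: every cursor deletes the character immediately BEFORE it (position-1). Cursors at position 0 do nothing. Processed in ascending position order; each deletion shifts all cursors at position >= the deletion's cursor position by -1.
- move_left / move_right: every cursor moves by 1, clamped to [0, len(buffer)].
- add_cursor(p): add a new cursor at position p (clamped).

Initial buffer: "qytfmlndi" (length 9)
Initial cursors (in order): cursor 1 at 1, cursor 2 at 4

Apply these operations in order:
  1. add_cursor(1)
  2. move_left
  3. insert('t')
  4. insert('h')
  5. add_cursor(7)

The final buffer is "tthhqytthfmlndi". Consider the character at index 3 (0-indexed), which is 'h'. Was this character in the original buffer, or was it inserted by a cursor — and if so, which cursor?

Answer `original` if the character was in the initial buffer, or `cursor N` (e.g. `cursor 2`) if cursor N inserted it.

Answer: cursor 3

Derivation:
After op 1 (add_cursor(1)): buffer="qytfmlndi" (len 9), cursors c1@1 c3@1 c2@4, authorship .........
After op 2 (move_left): buffer="qytfmlndi" (len 9), cursors c1@0 c3@0 c2@3, authorship .........
After op 3 (insert('t')): buffer="ttqyttfmlndi" (len 12), cursors c1@2 c3@2 c2@6, authorship 13...2......
After op 4 (insert('h')): buffer="tthhqytthfmlndi" (len 15), cursors c1@4 c3@4 c2@9, authorship 1313...22......
After op 5 (add_cursor(7)): buffer="tthhqytthfmlndi" (len 15), cursors c1@4 c3@4 c4@7 c2@9, authorship 1313...22......
Authorship (.=original, N=cursor N): 1 3 1 3 . . . 2 2 . . . . . .
Index 3: author = 3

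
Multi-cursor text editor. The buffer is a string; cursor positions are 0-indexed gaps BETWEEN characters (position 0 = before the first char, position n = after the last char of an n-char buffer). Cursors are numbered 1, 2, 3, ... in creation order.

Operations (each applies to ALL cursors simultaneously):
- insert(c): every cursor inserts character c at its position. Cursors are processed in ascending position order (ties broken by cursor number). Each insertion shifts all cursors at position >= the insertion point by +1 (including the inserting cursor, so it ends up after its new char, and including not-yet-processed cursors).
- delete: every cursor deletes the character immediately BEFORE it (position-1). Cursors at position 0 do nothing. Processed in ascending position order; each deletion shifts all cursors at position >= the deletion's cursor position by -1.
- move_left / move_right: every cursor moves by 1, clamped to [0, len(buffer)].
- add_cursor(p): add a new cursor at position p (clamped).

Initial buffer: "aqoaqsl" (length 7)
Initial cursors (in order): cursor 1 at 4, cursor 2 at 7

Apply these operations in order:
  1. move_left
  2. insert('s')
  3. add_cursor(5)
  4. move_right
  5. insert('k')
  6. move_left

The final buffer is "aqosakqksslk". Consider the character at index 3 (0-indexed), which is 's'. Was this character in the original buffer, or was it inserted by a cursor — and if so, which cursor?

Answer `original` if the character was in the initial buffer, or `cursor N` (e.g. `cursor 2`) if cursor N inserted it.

Answer: cursor 1

Derivation:
After op 1 (move_left): buffer="aqoaqsl" (len 7), cursors c1@3 c2@6, authorship .......
After op 2 (insert('s')): buffer="aqosaqssl" (len 9), cursors c1@4 c2@8, authorship ...1...2.
After op 3 (add_cursor(5)): buffer="aqosaqssl" (len 9), cursors c1@4 c3@5 c2@8, authorship ...1...2.
After op 4 (move_right): buffer="aqosaqssl" (len 9), cursors c1@5 c3@6 c2@9, authorship ...1...2.
After op 5 (insert('k')): buffer="aqosakqksslk" (len 12), cursors c1@6 c3@8 c2@12, authorship ...1.1.3.2.2
After op 6 (move_left): buffer="aqosakqksslk" (len 12), cursors c1@5 c3@7 c2@11, authorship ...1.1.3.2.2
Authorship (.=original, N=cursor N): . . . 1 . 1 . 3 . 2 . 2
Index 3: author = 1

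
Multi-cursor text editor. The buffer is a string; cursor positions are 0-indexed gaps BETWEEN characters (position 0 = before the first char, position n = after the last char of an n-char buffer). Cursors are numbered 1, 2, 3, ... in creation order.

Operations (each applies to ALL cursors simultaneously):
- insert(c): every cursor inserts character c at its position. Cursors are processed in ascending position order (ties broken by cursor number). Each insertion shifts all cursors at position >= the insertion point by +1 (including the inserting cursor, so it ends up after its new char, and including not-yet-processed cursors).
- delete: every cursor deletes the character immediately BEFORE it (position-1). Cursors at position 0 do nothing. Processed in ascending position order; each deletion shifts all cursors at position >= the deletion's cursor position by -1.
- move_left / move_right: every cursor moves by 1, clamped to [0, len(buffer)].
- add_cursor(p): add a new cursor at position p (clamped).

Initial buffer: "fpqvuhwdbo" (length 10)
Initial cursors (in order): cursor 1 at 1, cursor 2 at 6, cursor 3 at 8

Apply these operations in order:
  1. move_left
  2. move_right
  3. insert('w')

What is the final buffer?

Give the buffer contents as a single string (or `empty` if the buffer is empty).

Answer: fwpqvuhwwdwbo

Derivation:
After op 1 (move_left): buffer="fpqvuhwdbo" (len 10), cursors c1@0 c2@5 c3@7, authorship ..........
After op 2 (move_right): buffer="fpqvuhwdbo" (len 10), cursors c1@1 c2@6 c3@8, authorship ..........
After op 3 (insert('w')): buffer="fwpqvuhwwdwbo" (len 13), cursors c1@2 c2@8 c3@11, authorship .1.....2..3..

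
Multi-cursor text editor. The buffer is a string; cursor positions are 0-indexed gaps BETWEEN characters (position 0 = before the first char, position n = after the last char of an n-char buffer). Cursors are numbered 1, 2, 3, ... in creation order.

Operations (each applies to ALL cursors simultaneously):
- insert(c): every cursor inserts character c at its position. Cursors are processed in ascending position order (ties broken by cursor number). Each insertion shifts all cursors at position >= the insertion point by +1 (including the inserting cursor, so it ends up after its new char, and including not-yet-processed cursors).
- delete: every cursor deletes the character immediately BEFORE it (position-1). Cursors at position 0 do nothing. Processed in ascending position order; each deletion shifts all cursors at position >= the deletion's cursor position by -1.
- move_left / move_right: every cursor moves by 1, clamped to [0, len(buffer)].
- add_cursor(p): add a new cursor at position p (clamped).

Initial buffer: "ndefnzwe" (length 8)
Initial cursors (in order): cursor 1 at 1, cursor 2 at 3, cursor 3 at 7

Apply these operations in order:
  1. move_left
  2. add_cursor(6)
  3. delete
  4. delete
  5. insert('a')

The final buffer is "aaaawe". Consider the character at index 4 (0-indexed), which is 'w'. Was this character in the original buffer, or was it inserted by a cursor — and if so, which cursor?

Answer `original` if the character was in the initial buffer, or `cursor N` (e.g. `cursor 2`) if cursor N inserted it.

Answer: original

Derivation:
After op 1 (move_left): buffer="ndefnzwe" (len 8), cursors c1@0 c2@2 c3@6, authorship ........
After op 2 (add_cursor(6)): buffer="ndefnzwe" (len 8), cursors c1@0 c2@2 c3@6 c4@6, authorship ........
After op 3 (delete): buffer="nefwe" (len 5), cursors c1@0 c2@1 c3@3 c4@3, authorship .....
After op 4 (delete): buffer="we" (len 2), cursors c1@0 c2@0 c3@0 c4@0, authorship ..
After op 5 (insert('a')): buffer="aaaawe" (len 6), cursors c1@4 c2@4 c3@4 c4@4, authorship 1234..
Authorship (.=original, N=cursor N): 1 2 3 4 . .
Index 4: author = original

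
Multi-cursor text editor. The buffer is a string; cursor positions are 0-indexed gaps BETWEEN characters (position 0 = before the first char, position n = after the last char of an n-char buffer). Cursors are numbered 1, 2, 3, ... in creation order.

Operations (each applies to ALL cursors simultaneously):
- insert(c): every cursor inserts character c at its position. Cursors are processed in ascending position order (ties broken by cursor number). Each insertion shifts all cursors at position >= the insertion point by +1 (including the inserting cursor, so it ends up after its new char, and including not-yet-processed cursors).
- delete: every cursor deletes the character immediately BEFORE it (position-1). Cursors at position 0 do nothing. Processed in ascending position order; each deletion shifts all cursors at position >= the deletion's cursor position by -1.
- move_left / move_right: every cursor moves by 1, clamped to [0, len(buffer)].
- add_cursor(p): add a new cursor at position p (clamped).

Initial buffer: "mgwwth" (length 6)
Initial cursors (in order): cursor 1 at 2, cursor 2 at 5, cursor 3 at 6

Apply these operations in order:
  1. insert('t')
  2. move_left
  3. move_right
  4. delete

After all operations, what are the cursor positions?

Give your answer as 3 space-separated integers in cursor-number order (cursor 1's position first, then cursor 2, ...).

After op 1 (insert('t')): buffer="mgtwwttht" (len 9), cursors c1@3 c2@7 c3@9, authorship ..1...2.3
After op 2 (move_left): buffer="mgtwwttht" (len 9), cursors c1@2 c2@6 c3@8, authorship ..1...2.3
After op 3 (move_right): buffer="mgtwwttht" (len 9), cursors c1@3 c2@7 c3@9, authorship ..1...2.3
After op 4 (delete): buffer="mgwwth" (len 6), cursors c1@2 c2@5 c3@6, authorship ......

Answer: 2 5 6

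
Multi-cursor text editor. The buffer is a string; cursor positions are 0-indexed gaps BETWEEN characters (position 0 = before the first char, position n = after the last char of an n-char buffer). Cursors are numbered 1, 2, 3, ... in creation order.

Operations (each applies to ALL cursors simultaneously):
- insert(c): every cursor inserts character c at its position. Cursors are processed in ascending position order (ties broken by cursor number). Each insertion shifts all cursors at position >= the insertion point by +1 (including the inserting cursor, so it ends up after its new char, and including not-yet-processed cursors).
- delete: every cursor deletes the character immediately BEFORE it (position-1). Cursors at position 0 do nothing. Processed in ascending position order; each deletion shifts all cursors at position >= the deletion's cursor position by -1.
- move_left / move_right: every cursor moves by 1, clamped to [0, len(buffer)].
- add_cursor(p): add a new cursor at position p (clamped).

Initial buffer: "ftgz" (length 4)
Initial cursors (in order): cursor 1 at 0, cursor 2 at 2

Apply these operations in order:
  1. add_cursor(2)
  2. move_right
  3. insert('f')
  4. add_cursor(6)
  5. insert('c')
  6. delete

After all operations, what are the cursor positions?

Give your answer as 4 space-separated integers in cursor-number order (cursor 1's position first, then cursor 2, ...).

After op 1 (add_cursor(2)): buffer="ftgz" (len 4), cursors c1@0 c2@2 c3@2, authorship ....
After op 2 (move_right): buffer="ftgz" (len 4), cursors c1@1 c2@3 c3@3, authorship ....
After op 3 (insert('f')): buffer="fftgffz" (len 7), cursors c1@2 c2@6 c3@6, authorship .1..23.
After op 4 (add_cursor(6)): buffer="fftgffz" (len 7), cursors c1@2 c2@6 c3@6 c4@6, authorship .1..23.
After op 5 (insert('c')): buffer="ffctgffcccz" (len 11), cursors c1@3 c2@10 c3@10 c4@10, authorship .11..23234.
After op 6 (delete): buffer="fftgffz" (len 7), cursors c1@2 c2@6 c3@6 c4@6, authorship .1..23.

Answer: 2 6 6 6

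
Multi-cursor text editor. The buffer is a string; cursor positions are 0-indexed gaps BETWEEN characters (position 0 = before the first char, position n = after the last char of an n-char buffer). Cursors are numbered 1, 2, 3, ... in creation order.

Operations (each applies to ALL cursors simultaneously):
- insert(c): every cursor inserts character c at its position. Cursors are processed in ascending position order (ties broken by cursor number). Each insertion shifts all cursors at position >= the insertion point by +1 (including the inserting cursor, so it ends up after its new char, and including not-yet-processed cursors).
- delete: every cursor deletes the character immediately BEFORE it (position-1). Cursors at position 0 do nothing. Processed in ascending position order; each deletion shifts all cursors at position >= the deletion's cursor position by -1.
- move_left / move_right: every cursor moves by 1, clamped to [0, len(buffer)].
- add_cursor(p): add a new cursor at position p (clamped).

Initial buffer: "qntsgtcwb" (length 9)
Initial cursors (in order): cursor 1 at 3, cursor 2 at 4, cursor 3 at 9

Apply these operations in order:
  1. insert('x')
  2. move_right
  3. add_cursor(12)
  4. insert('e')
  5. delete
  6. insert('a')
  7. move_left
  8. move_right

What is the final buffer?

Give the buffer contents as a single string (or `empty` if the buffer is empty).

Answer: qntxsaxgatcwbxaa

Derivation:
After op 1 (insert('x')): buffer="qntxsxgtcwbx" (len 12), cursors c1@4 c2@6 c3@12, authorship ...1.2.....3
After op 2 (move_right): buffer="qntxsxgtcwbx" (len 12), cursors c1@5 c2@7 c3@12, authorship ...1.2.....3
After op 3 (add_cursor(12)): buffer="qntxsxgtcwbx" (len 12), cursors c1@5 c2@7 c3@12 c4@12, authorship ...1.2.....3
After op 4 (insert('e')): buffer="qntxsexgetcwbxee" (len 16), cursors c1@6 c2@9 c3@16 c4@16, authorship ...1.12.2....334
After op 5 (delete): buffer="qntxsxgtcwbx" (len 12), cursors c1@5 c2@7 c3@12 c4@12, authorship ...1.2.....3
After op 6 (insert('a')): buffer="qntxsaxgatcwbxaa" (len 16), cursors c1@6 c2@9 c3@16 c4@16, authorship ...1.12.2....334
After op 7 (move_left): buffer="qntxsaxgatcwbxaa" (len 16), cursors c1@5 c2@8 c3@15 c4@15, authorship ...1.12.2....334
After op 8 (move_right): buffer="qntxsaxgatcwbxaa" (len 16), cursors c1@6 c2@9 c3@16 c4@16, authorship ...1.12.2....334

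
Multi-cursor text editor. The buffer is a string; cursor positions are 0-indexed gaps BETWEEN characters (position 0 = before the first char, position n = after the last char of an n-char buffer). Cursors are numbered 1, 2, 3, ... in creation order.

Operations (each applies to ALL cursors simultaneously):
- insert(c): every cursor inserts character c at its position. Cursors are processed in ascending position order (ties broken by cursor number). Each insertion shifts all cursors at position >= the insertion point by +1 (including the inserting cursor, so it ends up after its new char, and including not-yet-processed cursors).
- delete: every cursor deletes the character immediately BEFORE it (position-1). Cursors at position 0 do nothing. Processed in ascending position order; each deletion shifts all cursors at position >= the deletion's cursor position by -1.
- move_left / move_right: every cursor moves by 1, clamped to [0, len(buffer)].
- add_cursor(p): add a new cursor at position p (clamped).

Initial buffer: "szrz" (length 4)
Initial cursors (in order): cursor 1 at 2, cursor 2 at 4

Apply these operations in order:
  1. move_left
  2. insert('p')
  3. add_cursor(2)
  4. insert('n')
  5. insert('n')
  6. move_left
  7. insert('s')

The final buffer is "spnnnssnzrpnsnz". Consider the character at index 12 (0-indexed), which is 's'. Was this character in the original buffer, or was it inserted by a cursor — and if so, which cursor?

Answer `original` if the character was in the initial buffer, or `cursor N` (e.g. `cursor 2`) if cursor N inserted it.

Answer: cursor 2

Derivation:
After op 1 (move_left): buffer="szrz" (len 4), cursors c1@1 c2@3, authorship ....
After op 2 (insert('p')): buffer="spzrpz" (len 6), cursors c1@2 c2@5, authorship .1..2.
After op 3 (add_cursor(2)): buffer="spzrpz" (len 6), cursors c1@2 c3@2 c2@5, authorship .1..2.
After op 4 (insert('n')): buffer="spnnzrpnz" (len 9), cursors c1@4 c3@4 c2@8, authorship .113..22.
After op 5 (insert('n')): buffer="spnnnnzrpnnz" (len 12), cursors c1@6 c3@6 c2@11, authorship .11313..222.
After op 6 (move_left): buffer="spnnnnzrpnnz" (len 12), cursors c1@5 c3@5 c2@10, authorship .11313..222.
After op 7 (insert('s')): buffer="spnnnssnzrpnsnz" (len 15), cursors c1@7 c3@7 c2@13, authorship .1131133..2222.
Authorship (.=original, N=cursor N): . 1 1 3 1 1 3 3 . . 2 2 2 2 .
Index 12: author = 2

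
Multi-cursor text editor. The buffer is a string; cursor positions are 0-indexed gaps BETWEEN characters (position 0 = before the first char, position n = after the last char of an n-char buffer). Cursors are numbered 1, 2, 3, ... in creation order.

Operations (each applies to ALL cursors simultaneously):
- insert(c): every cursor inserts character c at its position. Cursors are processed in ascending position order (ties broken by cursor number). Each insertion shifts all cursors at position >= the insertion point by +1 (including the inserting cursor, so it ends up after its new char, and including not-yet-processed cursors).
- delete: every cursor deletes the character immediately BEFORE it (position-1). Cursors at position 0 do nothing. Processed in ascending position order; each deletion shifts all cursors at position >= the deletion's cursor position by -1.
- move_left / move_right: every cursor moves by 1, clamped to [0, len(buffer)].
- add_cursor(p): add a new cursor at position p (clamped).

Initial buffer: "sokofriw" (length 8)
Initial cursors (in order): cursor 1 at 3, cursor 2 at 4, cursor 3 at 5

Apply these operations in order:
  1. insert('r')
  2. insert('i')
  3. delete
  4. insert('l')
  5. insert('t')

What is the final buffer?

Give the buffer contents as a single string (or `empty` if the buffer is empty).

After op 1 (insert('r')): buffer="sokrorfrriw" (len 11), cursors c1@4 c2@6 c3@8, authorship ...1.2.3...
After op 2 (insert('i')): buffer="sokriorifririw" (len 14), cursors c1@5 c2@8 c3@11, authorship ...11.22.33...
After op 3 (delete): buffer="sokrorfrriw" (len 11), cursors c1@4 c2@6 c3@8, authorship ...1.2.3...
After op 4 (insert('l')): buffer="sokrlorlfrlriw" (len 14), cursors c1@5 c2@8 c3@11, authorship ...11.22.33...
After op 5 (insert('t')): buffer="sokrltorltfrltriw" (len 17), cursors c1@6 c2@10 c3@14, authorship ...111.222.333...

Answer: sokrltorltfrltriw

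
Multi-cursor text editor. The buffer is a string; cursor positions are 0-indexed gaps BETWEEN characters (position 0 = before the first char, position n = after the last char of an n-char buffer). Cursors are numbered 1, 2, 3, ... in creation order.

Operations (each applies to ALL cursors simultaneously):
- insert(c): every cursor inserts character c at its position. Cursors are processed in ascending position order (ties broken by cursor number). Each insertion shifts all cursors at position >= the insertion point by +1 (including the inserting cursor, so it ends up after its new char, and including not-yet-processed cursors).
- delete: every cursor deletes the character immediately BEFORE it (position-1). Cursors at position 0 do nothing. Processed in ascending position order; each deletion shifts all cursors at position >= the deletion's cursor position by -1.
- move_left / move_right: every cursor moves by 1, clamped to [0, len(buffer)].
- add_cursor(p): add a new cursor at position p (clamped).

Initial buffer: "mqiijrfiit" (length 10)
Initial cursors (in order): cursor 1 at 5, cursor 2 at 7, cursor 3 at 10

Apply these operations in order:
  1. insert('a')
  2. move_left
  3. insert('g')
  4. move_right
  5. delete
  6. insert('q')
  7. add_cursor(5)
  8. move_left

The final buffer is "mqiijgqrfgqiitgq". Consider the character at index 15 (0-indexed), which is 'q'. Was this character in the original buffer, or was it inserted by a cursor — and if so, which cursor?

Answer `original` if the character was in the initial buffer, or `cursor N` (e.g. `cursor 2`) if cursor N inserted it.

Answer: cursor 3

Derivation:
After op 1 (insert('a')): buffer="mqiijarfaiita" (len 13), cursors c1@6 c2@9 c3@13, authorship .....1..2...3
After op 2 (move_left): buffer="mqiijarfaiita" (len 13), cursors c1@5 c2@8 c3@12, authorship .....1..2...3
After op 3 (insert('g')): buffer="mqiijgarfgaiitga" (len 16), cursors c1@6 c2@10 c3@15, authorship .....11..22...33
After op 4 (move_right): buffer="mqiijgarfgaiitga" (len 16), cursors c1@7 c2@11 c3@16, authorship .....11..22...33
After op 5 (delete): buffer="mqiijgrfgiitg" (len 13), cursors c1@6 c2@9 c3@13, authorship .....1..2...3
After op 6 (insert('q')): buffer="mqiijgqrfgqiitgq" (len 16), cursors c1@7 c2@11 c3@16, authorship .....11..22...33
After op 7 (add_cursor(5)): buffer="mqiijgqrfgqiitgq" (len 16), cursors c4@5 c1@7 c2@11 c3@16, authorship .....11..22...33
After op 8 (move_left): buffer="mqiijgqrfgqiitgq" (len 16), cursors c4@4 c1@6 c2@10 c3@15, authorship .....11..22...33
Authorship (.=original, N=cursor N): . . . . . 1 1 . . 2 2 . . . 3 3
Index 15: author = 3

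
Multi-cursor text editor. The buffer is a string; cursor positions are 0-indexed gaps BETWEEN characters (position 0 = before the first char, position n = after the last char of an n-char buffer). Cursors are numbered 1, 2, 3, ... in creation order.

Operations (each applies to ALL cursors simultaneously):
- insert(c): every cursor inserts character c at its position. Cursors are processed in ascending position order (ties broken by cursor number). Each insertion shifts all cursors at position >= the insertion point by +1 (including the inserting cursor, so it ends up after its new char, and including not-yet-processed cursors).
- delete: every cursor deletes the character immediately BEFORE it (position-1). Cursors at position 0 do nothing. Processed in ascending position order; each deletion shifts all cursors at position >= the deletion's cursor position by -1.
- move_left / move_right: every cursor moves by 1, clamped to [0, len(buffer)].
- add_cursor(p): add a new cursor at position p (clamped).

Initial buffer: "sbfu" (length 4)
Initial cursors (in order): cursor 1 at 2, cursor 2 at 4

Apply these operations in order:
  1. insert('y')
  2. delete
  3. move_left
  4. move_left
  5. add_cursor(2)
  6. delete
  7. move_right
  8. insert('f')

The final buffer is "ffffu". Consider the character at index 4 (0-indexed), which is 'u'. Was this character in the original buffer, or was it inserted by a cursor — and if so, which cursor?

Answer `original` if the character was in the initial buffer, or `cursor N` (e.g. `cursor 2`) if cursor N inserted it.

After op 1 (insert('y')): buffer="sbyfuy" (len 6), cursors c1@3 c2@6, authorship ..1..2
After op 2 (delete): buffer="sbfu" (len 4), cursors c1@2 c2@4, authorship ....
After op 3 (move_left): buffer="sbfu" (len 4), cursors c1@1 c2@3, authorship ....
After op 4 (move_left): buffer="sbfu" (len 4), cursors c1@0 c2@2, authorship ....
After op 5 (add_cursor(2)): buffer="sbfu" (len 4), cursors c1@0 c2@2 c3@2, authorship ....
After op 6 (delete): buffer="fu" (len 2), cursors c1@0 c2@0 c3@0, authorship ..
After op 7 (move_right): buffer="fu" (len 2), cursors c1@1 c2@1 c3@1, authorship ..
After op 8 (insert('f')): buffer="ffffu" (len 5), cursors c1@4 c2@4 c3@4, authorship .123.
Authorship (.=original, N=cursor N): . 1 2 3 .
Index 4: author = original

Answer: original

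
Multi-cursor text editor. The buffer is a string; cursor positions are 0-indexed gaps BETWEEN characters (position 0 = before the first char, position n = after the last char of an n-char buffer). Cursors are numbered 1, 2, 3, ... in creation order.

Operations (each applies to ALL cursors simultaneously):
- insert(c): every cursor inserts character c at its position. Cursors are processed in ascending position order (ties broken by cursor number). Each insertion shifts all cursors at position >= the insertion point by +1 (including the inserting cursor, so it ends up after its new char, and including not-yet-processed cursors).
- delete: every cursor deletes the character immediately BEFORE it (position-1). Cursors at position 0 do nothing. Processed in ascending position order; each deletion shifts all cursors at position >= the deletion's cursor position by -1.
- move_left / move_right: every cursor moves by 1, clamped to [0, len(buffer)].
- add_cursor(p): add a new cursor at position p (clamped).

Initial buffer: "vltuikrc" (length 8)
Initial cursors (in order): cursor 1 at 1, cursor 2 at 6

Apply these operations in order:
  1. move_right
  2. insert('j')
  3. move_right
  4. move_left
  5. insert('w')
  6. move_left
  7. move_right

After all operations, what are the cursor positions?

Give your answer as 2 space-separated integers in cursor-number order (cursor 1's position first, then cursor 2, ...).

After op 1 (move_right): buffer="vltuikrc" (len 8), cursors c1@2 c2@7, authorship ........
After op 2 (insert('j')): buffer="vljtuikrjc" (len 10), cursors c1@3 c2@9, authorship ..1.....2.
After op 3 (move_right): buffer="vljtuikrjc" (len 10), cursors c1@4 c2@10, authorship ..1.....2.
After op 4 (move_left): buffer="vljtuikrjc" (len 10), cursors c1@3 c2@9, authorship ..1.....2.
After op 5 (insert('w')): buffer="vljwtuikrjwc" (len 12), cursors c1@4 c2@11, authorship ..11.....22.
After op 6 (move_left): buffer="vljwtuikrjwc" (len 12), cursors c1@3 c2@10, authorship ..11.....22.
After op 7 (move_right): buffer="vljwtuikrjwc" (len 12), cursors c1@4 c2@11, authorship ..11.....22.

Answer: 4 11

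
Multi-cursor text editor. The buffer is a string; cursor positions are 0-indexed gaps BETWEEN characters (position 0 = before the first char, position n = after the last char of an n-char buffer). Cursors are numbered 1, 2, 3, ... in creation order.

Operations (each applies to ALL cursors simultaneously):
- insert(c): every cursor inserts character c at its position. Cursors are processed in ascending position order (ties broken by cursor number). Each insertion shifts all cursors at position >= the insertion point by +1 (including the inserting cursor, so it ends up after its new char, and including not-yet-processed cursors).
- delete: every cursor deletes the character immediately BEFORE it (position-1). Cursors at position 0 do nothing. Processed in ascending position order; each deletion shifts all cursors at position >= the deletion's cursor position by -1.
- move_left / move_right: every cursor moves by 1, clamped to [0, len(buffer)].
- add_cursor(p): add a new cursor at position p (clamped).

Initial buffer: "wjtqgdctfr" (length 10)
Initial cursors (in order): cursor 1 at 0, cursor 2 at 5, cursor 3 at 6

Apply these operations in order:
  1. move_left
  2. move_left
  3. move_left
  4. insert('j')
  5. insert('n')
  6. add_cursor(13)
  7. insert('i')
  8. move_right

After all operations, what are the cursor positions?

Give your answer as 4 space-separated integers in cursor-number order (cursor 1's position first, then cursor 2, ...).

Answer: 4 9 13 18

Derivation:
After op 1 (move_left): buffer="wjtqgdctfr" (len 10), cursors c1@0 c2@4 c3@5, authorship ..........
After op 2 (move_left): buffer="wjtqgdctfr" (len 10), cursors c1@0 c2@3 c3@4, authorship ..........
After op 3 (move_left): buffer="wjtqgdctfr" (len 10), cursors c1@0 c2@2 c3@3, authorship ..........
After op 4 (insert('j')): buffer="jwjjtjqgdctfr" (len 13), cursors c1@1 c2@4 c3@6, authorship 1..2.3.......
After op 5 (insert('n')): buffer="jnwjjntjnqgdctfr" (len 16), cursors c1@2 c2@6 c3@9, authorship 11..22.33.......
After op 6 (add_cursor(13)): buffer="jnwjjntjnqgdctfr" (len 16), cursors c1@2 c2@6 c3@9 c4@13, authorship 11..22.33.......
After op 7 (insert('i')): buffer="jniwjjnitjniqgdcitfr" (len 20), cursors c1@3 c2@8 c3@12 c4@17, authorship 111..222.333....4...
After op 8 (move_right): buffer="jniwjjnitjniqgdcitfr" (len 20), cursors c1@4 c2@9 c3@13 c4@18, authorship 111..222.333....4...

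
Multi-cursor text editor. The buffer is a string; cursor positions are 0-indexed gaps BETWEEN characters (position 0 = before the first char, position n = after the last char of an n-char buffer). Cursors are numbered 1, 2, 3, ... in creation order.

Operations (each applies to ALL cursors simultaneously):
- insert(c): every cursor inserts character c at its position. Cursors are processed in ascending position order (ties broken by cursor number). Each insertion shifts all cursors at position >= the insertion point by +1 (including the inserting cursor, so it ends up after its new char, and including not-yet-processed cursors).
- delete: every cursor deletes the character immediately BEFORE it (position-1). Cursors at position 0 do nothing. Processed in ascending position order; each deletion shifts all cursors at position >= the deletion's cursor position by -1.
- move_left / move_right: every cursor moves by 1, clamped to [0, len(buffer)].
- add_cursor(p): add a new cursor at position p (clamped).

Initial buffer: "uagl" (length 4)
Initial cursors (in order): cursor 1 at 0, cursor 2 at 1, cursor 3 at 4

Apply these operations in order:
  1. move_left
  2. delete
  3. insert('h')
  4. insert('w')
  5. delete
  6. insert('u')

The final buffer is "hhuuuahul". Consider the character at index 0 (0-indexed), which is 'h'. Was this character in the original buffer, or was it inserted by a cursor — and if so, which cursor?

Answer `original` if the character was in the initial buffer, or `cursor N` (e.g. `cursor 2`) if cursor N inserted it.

Answer: cursor 1

Derivation:
After op 1 (move_left): buffer="uagl" (len 4), cursors c1@0 c2@0 c3@3, authorship ....
After op 2 (delete): buffer="ual" (len 3), cursors c1@0 c2@0 c3@2, authorship ...
After op 3 (insert('h')): buffer="hhuahl" (len 6), cursors c1@2 c2@2 c3@5, authorship 12..3.
After op 4 (insert('w')): buffer="hhwwuahwl" (len 9), cursors c1@4 c2@4 c3@8, authorship 1212..33.
After op 5 (delete): buffer="hhuahl" (len 6), cursors c1@2 c2@2 c3@5, authorship 12..3.
After op 6 (insert('u')): buffer="hhuuuahul" (len 9), cursors c1@4 c2@4 c3@8, authorship 1212..33.
Authorship (.=original, N=cursor N): 1 2 1 2 . . 3 3 .
Index 0: author = 1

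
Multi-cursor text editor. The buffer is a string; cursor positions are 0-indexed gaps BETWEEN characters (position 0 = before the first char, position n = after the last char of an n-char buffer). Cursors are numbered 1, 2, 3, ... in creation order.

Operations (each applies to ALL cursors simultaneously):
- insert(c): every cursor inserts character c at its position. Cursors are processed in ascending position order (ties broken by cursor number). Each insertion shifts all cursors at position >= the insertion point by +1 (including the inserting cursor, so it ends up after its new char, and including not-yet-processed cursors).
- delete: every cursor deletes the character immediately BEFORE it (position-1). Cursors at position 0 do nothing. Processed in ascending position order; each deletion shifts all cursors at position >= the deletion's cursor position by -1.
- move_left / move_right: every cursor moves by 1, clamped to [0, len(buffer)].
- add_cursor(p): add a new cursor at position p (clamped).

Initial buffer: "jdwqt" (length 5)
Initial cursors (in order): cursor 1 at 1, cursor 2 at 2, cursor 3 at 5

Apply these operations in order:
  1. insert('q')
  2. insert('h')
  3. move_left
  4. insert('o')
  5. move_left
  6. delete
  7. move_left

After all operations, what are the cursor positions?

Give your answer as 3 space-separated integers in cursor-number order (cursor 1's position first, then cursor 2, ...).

After op 1 (insert('q')): buffer="jqdqwqtq" (len 8), cursors c1@2 c2@4 c3@8, authorship .1.2...3
After op 2 (insert('h')): buffer="jqhdqhwqtqh" (len 11), cursors c1@3 c2@6 c3@11, authorship .11.22...33
After op 3 (move_left): buffer="jqhdqhwqtqh" (len 11), cursors c1@2 c2@5 c3@10, authorship .11.22...33
After op 4 (insert('o')): buffer="jqohdqohwqtqoh" (len 14), cursors c1@3 c2@7 c3@13, authorship .111.222...333
After op 5 (move_left): buffer="jqohdqohwqtqoh" (len 14), cursors c1@2 c2@6 c3@12, authorship .111.222...333
After op 6 (delete): buffer="johdohwqtoh" (len 11), cursors c1@1 c2@4 c3@9, authorship .11.22...33
After op 7 (move_left): buffer="johdohwqtoh" (len 11), cursors c1@0 c2@3 c3@8, authorship .11.22...33

Answer: 0 3 8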